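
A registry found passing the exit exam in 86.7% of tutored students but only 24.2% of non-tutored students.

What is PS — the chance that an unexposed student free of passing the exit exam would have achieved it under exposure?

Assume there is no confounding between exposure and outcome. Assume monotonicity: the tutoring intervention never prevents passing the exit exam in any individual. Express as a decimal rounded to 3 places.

p₁ = 0.867, p₀ = 0.242.
Under exogeneity and monotonicity, PS = (p₁ − p₀) / (1 − p₀).
PS = (0.867 − 0.242) / (1 − 0.242) = 0.625 / 0.758 ≈ 0.8245

PS ≈ 0.825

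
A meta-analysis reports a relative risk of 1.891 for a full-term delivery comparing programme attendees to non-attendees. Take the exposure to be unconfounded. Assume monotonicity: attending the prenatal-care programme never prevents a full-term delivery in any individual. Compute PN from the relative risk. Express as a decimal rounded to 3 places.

PN ≈ 0.471

Under exogeneity and monotonicity, PN = (RR − 1) / RR = 1 − 1/RR.
PN = (1.891 − 1) / 1.891 = 0.891 / 1.891 ≈ 0.4712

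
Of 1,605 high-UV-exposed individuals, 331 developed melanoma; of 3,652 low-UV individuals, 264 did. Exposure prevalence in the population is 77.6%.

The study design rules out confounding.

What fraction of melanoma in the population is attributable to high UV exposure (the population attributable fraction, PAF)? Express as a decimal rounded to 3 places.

p₁ = P(outcome | exposed) = 331/1605 = 0.20623
p₀ = P(outcome | unexposed) = 264/3652 = 0.072289
Overall risk P(Y=1) = π·p₁ + (1−π)·p₀ = 0.776×0.20623 + 0.224×0.072289 = 0.17623.
Under exogeneity, PAF = [P(Y=1) − p₀] / P(Y=1).
PAF = (0.17623 − 0.072289) / 0.17623 ≈ 0.5898

PAF ≈ 0.590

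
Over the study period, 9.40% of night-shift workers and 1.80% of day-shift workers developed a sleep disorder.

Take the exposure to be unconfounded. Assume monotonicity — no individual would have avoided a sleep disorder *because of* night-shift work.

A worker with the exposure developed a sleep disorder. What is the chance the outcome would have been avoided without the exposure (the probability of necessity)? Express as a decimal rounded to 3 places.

p₁ = 0.094, p₀ = 0.018.
Under exogeneity and monotonicity, PN = (p₁ − p₀) / p₁.
PN = (0.094 − 0.018) / 0.094 = 0.076 / 0.094 ≈ 0.8085

PN ≈ 0.809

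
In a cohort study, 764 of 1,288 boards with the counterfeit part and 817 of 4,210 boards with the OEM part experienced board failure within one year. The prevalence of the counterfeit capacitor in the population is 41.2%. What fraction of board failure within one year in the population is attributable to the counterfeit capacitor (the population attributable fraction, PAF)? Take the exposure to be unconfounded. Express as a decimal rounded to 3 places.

PAF ≈ 0.459

p₁ = P(outcome | exposed) = 764/1288 = 0.59317
p₀ = P(outcome | unexposed) = 817/4210 = 0.19406
Overall risk P(Y=1) = π·p₁ + (1−π)·p₀ = 0.412×0.59317 + 0.588×0.19406 = 0.35849.
Under exogeneity, PAF = [P(Y=1) − p₀] / P(Y=1).
PAF = (0.35849 − 0.19406) / 0.35849 ≈ 0.4587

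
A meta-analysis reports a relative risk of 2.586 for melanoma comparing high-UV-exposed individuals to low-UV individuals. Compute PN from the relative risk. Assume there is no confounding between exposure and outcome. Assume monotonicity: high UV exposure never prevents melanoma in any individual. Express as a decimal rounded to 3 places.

PN ≈ 0.613

Under exogeneity and monotonicity, PN = (RR − 1) / RR = 1 − 1/RR.
PN = (2.586 − 1) / 2.586 = 1.586 / 2.586 ≈ 0.6133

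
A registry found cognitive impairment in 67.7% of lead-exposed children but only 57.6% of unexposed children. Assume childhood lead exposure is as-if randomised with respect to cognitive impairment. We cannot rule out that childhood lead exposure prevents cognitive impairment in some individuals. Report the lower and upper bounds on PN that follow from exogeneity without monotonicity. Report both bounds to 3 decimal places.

p₁ = 0.677, p₀ = 0.576.
Under exogeneity alone the bounds on PN are max{0,(p₁−p₀)/p₁} ≤ PN ≤ min{1,(1−p₀)/p₁}.
  lower = (p₁ − p₀)/p₁ = 0.101 / 0.677 ≈ 0.1492
  upper = min{1, (1 − p₀)/p₁} = 0.424 / 0.677 ≈ 0.6263

0.149 ≤ PN ≤ 0.626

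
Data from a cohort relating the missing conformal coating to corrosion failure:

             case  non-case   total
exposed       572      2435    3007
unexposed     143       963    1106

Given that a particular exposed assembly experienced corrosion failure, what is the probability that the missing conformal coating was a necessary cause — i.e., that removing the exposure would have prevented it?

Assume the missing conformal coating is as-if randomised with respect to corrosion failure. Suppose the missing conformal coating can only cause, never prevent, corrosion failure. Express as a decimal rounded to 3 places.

p₁ = P(outcome | exposed) = 572/3007 = 0.19022
p₀ = P(outcome | unexposed) = 143/1106 = 0.12929
Under exogeneity and monotonicity, PN = (p₁ − p₀)/p₁.
PN = (0.19022 − 0.12929) / 0.19022 ≈ 0.3203

PN ≈ 0.320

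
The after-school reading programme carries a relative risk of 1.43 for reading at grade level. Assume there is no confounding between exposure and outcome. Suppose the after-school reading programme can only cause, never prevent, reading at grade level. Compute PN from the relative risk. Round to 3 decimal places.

Under exogeneity and monotonicity, PN = (RR − 1) / RR = 1 − 1/RR.
PN = (1.43 − 1) / 1.43 = 0.43 / 1.43 ≈ 0.3007

PN ≈ 0.301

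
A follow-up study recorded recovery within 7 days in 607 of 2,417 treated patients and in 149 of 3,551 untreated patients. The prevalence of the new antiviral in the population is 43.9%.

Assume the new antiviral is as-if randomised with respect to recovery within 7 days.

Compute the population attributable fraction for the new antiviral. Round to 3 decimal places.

p₁ = P(outcome | exposed) = 607/2417 = 0.25114
p₀ = P(outcome | unexposed) = 149/3551 = 0.04196
Overall risk P(Y=1) = π·p₁ + (1−π)·p₀ = 0.439×0.25114 + 0.561×0.04196 = 0.13379.
Under exogeneity, PAF = [P(Y=1) − p₀] / P(Y=1).
PAF = (0.13379 − 0.04196) / 0.13379 ≈ 0.6864

PAF ≈ 0.686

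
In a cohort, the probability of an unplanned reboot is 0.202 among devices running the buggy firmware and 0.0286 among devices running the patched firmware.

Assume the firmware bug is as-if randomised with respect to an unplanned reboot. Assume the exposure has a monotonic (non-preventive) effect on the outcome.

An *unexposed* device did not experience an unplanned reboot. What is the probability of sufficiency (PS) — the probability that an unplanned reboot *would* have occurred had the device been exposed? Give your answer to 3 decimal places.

PS ≈ 0.179

Let p₁ = 0.202, p₀ = 0.0286.
Under exogeneity and monotonicity, PS = (p₁ − p₀) / (1 − p₀).
PS = (0.202 − 0.0286) / (1 − 0.0286) = 0.1734 / 0.9714 ≈ 0.1785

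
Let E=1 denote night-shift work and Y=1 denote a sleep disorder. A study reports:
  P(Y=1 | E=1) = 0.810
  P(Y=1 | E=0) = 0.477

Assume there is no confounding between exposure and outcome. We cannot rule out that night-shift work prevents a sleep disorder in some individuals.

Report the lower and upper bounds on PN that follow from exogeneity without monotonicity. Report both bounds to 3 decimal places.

0.411 ≤ PN ≤ 0.646

Let p₁ = 0.81, p₀ = 0.477.
Under exogeneity alone the bounds on PN are max{0,(p₁−p₀)/p₁} ≤ PN ≤ min{1,(1−p₀)/p₁}.
  lower = (p₁ − p₀)/p₁ = 0.333 / 0.81 ≈ 0.4111
  upper = min{1, (1 − p₀)/p₁} = 0.523 / 0.81 ≈ 0.6457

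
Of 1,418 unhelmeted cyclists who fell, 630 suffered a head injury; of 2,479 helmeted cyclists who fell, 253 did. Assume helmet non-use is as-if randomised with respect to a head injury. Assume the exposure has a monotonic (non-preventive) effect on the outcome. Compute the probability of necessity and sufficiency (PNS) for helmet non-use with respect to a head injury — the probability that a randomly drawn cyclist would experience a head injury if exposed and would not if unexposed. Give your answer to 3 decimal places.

p₁ = P(outcome | exposed) = 630/1418 = 0.44429
p₀ = P(outcome | unexposed) = 253/2479 = 0.10206
Under exogeneity and monotonicity, PNS = p₁ − p₀.
PNS = 0.44429 − 0.10206 = 0.34223

PNS ≈ 0.342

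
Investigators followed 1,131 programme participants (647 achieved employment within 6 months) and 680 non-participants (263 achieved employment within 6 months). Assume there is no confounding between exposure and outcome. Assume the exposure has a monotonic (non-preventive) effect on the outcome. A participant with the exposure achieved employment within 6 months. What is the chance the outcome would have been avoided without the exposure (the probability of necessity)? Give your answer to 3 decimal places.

p₁ = P(outcome | exposed) = 647/1131 = 0.57206
p₀ = P(outcome | unexposed) = 263/680 = 0.38676
Under exogeneity and monotonicity, PN = (p₁ − p₀) / p₁.
PN = (0.57206 − 0.38676) / 0.57206 = 0.1853 / 0.57206 ≈ 0.3239

PN ≈ 0.324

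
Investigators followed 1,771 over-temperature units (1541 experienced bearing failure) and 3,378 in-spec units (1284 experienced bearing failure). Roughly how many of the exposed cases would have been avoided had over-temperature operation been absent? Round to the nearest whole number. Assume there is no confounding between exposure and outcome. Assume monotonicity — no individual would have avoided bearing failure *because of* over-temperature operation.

about 868 cases

p₁ = P(outcome | exposed) = 1541/1771 = 0.87013
p₀ = P(outcome | unexposed) = 1284/3378 = 0.38011
PN = (p₁ − p₀)/p₁ = (0.87013 − 0.38011) / 0.87013 ≈ 0.56316.
Attributable cases ≈ PN × (exposed cases) = 0.56316 × 1541 ≈ 867.83.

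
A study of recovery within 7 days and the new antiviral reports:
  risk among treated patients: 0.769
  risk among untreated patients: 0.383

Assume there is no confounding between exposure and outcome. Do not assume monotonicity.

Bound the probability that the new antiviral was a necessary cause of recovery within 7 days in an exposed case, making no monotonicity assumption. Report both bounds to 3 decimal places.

Let p₁ = 0.769, p₀ = 0.383.
Under exogeneity alone the bounds on PN are max{0,(p₁−p₀)/p₁} ≤ PN ≤ min{1,(1−p₀)/p₁}.
  lower = (p₁ − p₀)/p₁ = 0.386 / 0.769 ≈ 0.5020
  upper = min{1, (1 − p₀)/p₁} = 0.617 / 0.769 ≈ 0.8023

0.502 ≤ PN ≤ 0.802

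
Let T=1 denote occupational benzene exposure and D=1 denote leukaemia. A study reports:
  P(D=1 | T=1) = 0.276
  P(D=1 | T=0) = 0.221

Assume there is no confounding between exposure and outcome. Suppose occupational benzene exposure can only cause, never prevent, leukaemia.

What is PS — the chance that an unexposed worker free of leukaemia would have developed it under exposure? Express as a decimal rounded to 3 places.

Let p₁ = 0.276, p₀ = 0.221.
Under exogeneity and monotonicity, PS = (p₁ − p₀) / (1 − p₀).
PS = (0.276 − 0.221) / (1 − 0.221) = 0.055 / 0.779 ≈ 0.0706

PS ≈ 0.071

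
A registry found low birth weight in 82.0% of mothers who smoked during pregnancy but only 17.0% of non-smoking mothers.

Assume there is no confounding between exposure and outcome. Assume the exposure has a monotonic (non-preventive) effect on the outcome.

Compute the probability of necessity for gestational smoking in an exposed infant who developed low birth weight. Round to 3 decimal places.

p₁ = 0.82, p₀ = 0.17.
Under exogeneity and monotonicity, PN = (p₁ − p₀) / p₁.
PN = (0.82 − 0.17) / 0.82 = 0.65 / 0.82 ≈ 0.7927

PN ≈ 0.793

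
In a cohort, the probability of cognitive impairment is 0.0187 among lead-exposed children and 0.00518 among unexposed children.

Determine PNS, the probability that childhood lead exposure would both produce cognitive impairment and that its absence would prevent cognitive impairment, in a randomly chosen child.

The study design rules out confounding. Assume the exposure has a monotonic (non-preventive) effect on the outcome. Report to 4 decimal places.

PNS ≈ 0.0135

Let p₁ = 0.0187, p₀ = 0.00518.
Under exogeneity and monotonicity, PNS = p₁ − p₀.
PNS = 0.0187 − 0.00518 = 0.01352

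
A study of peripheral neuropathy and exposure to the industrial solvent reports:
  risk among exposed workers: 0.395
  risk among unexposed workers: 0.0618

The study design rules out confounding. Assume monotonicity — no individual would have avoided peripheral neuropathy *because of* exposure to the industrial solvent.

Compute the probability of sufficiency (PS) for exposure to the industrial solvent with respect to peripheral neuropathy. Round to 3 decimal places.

PS ≈ 0.355

Let p₁ = 0.395, p₀ = 0.0618.
Under exogeneity and monotonicity, PS = (p₁ − p₀) / (1 − p₀).
PS = (0.395 − 0.0618) / (1 − 0.0618) = 0.3332 / 0.9382 ≈ 0.3551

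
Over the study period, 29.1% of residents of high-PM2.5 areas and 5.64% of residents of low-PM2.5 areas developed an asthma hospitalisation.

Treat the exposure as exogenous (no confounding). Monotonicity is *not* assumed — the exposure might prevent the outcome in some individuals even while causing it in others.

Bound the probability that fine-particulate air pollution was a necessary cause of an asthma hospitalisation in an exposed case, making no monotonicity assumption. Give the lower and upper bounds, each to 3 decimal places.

p₁ = 0.291, p₀ = 0.0564.
Under exogeneity alone the bounds on PN are max{0,(p₁−p₀)/p₁} ≤ PN ≤ min{1,(1−p₀)/p₁}.
  lower = (p₁ − p₀)/p₁ = 0.2346 / 0.291 ≈ 0.8062
  upper = min{1, (1 − p₀)/p₁} = 0.9436 / 0.291 ≈ 3.2426 → capped at 1

0.806 ≤ PN ≤ 1.000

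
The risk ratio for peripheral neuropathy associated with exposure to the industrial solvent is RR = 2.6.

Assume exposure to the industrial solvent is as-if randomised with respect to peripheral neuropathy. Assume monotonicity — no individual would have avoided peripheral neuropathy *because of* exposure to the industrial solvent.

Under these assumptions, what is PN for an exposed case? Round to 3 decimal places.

Under exogeneity and monotonicity, PN = (RR − 1) / RR = 1 − 1/RR.
PN = (2.6 − 1) / 2.6 = 1.6 / 2.6 ≈ 0.6154

PN ≈ 0.615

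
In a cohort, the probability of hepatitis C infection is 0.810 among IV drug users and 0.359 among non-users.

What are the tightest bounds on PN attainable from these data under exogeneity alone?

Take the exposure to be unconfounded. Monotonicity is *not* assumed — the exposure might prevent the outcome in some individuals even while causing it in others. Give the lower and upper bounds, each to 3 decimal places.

Let p₁ = 0.81, p₀ = 0.359.
Under exogeneity alone the bounds on PN are max{0,(p₁−p₀)/p₁} ≤ PN ≤ min{1,(1−p₀)/p₁}.
  lower = (p₁ − p₀)/p₁ = 0.451 / 0.81 ≈ 0.5568
  upper = min{1, (1 − p₀)/p₁} = 0.641 / 0.81 ≈ 0.7914

0.557 ≤ PN ≤ 0.791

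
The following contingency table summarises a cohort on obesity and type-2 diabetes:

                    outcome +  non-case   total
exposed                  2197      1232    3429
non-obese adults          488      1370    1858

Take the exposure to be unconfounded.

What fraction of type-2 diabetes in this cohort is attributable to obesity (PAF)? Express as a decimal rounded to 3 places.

p₁ = P(outcome | exposed) = 2197/3429 = 0.64071
p₀ = P(outcome | unexposed) = 488/1858 = 0.26265
Exposure prevalence π = 3429/5287 = 0.64857; overall risk P(Y=1) = 0.50785.
Under exogeneity, PAF = [P(Y=1) − p₀]/P(Y=1).
PAF = (0.50785 − 0.26265) / 0.50785 ≈ 0.4828

PAF ≈ 0.483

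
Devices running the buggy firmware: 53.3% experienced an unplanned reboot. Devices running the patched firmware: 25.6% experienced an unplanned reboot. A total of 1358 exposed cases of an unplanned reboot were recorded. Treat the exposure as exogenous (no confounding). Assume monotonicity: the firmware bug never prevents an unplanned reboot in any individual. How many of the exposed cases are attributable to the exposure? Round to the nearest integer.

about 706 cases

p₁ = 0.533, p₀ = 0.256.
PN = (p₁ − p₀)/p₁ = (0.533 − 0.256) / 0.533 ≈ 0.51970.
Attributable cases ≈ PN × (exposed cases) = 0.51970 × 1358 ≈ 705.75.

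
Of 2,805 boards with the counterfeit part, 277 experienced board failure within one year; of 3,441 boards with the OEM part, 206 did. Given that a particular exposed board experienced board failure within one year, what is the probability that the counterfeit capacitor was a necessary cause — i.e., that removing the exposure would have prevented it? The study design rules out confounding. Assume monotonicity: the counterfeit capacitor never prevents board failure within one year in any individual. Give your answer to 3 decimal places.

PN ≈ 0.394

p₁ = P(outcome | exposed) = 277/2805 = 0.098752
p₀ = P(outcome | unexposed) = 206/3441 = 0.059866
Under exogeneity and monotonicity, PN = (p₁ − p₀) / p₁.
PN = (0.098752 − 0.059866) / 0.098752 = 0.038886 / 0.098752 ≈ 0.3938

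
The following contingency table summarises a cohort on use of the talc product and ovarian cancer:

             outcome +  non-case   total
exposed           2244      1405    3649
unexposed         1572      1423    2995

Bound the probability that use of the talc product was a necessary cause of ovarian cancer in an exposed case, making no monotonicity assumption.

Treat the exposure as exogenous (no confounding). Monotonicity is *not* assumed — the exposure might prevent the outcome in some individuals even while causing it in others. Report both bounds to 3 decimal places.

0.146 ≤ PN ≤ 0.773

p₁ = P(outcome | exposed) = 2244/3649 = 0.61496
p₀ = P(outcome | unexposed) = 1572/2995 = 0.52487
Under exogeneity alone the bounds on PN are max{0,(p₁−p₀)/p₁} ≤ PN ≤ min{1,(1−p₀)/p₁}.
  lower = (p₁ − p₀)/p₁ = 0.090088 / 0.61496 ≈ 0.1465
  upper = min{1, (1 − p₀)/p₁} = 0.47513 / 0.61496 ≈ 0.7726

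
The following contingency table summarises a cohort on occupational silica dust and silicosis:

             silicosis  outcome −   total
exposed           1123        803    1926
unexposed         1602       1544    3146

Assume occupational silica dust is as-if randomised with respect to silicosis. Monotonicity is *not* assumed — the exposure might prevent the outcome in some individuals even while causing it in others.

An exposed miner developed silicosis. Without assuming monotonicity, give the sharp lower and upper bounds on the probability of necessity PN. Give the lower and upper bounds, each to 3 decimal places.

0.127 ≤ PN ≤ 0.842

p₁ = P(outcome | exposed) = 1123/1926 = 0.58307
p₀ = P(outcome | unexposed) = 1602/3146 = 0.50922
Under exogeneity alone the bounds on PN are max{0,(p₁−p₀)/p₁} ≤ PN ≤ min{1,(1−p₀)/p₁}.
  lower = (p₁ − p₀)/p₁ = 0.073856 / 0.58307 ≈ 0.1267
  upper = min{1, (1 − p₀)/p₁} = 0.49078 / 0.58307 ≈ 0.8417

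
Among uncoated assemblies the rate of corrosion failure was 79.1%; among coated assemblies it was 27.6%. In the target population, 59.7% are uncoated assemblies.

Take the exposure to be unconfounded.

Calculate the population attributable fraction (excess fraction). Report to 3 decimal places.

PAF ≈ 0.527

p₁ = 0.791, p₀ = 0.276.
Overall risk P(Y=1) = π·p₁ + (1−π)·p₀ = 0.597×0.791 + 0.403×0.276 = 0.58345.
Under exogeneity, PAF = [P(Y=1) − p₀] / P(Y=1).
PAF = (0.58345 − 0.276) / 0.58345 ≈ 0.5270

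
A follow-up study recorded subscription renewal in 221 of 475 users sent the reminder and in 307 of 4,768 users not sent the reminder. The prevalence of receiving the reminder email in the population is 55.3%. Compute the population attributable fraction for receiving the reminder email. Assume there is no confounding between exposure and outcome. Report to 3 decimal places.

PAF ≈ 0.775

p₁ = P(outcome | exposed) = 221/475 = 0.46526
p₀ = P(outcome | unexposed) = 307/4768 = 0.064388
Overall risk P(Y=1) = π·p₁ + (1−π)·p₀ = 0.553×0.46526 + 0.447×0.064388 = 0.28607.
Under exogeneity, PAF = [P(Y=1) − p₀] / P(Y=1).
PAF = (0.28607 − 0.064388) / 0.28607 ≈ 0.7749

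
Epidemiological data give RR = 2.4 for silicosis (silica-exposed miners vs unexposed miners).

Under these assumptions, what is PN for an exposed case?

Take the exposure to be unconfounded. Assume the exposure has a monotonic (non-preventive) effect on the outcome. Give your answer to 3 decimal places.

Under exogeneity and monotonicity, PN = (RR − 1) / RR = 1 − 1/RR.
PN = (2.4 − 1) / 2.4 = 1.4 / 2.4 ≈ 0.5833

PN ≈ 0.583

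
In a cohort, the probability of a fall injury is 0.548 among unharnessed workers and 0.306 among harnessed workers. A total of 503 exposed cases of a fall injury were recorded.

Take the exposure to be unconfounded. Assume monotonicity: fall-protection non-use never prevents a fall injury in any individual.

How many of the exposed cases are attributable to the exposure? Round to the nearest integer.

Let p₁ = 0.548, p₀ = 0.306.
PN = (p₁ − p₀)/p₁ = (0.548 − 0.306) / 0.548 ≈ 0.44161.
Attributable cases ≈ PN × (exposed cases) = 0.44161 × 503 ≈ 222.13.

about 222 cases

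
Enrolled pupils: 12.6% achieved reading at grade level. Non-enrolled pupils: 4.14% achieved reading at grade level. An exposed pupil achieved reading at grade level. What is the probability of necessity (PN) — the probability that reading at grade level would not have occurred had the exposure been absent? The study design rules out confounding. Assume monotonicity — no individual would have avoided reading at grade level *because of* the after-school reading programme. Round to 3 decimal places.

PN ≈ 0.671

p₁ = 0.126, p₀ = 0.0414.
Under exogeneity and monotonicity, PN = (p₁ − p₀) / p₁.
PN = (0.126 − 0.0414) / 0.126 = 0.0846 / 0.126 ≈ 0.6714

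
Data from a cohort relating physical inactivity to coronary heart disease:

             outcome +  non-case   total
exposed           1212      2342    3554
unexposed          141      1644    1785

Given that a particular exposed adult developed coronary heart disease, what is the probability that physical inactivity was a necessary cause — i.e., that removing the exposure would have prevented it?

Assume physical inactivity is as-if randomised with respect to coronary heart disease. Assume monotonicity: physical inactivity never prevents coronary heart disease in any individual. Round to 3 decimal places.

p₁ = P(outcome | exposed) = 1212/3554 = 0.34102
p₀ = P(outcome | unexposed) = 141/1785 = 0.078992
Under exogeneity and monotonicity, PN = (p₁ − p₀)/p₁.
PN = (0.34102 − 0.078992) / 0.34102 ≈ 0.7684

PN ≈ 0.768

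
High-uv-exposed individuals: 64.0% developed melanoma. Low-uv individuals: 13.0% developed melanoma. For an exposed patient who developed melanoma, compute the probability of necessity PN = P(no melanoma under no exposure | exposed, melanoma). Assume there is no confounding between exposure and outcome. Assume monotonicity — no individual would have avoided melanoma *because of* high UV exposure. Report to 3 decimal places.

PN ≈ 0.797

p₁ = 0.64, p₀ = 0.13.
Under exogeneity and monotonicity, PN = (p₁ − p₀) / p₁.
PN = (0.64 − 0.13) / 0.64 = 0.51 / 0.64 ≈ 0.7969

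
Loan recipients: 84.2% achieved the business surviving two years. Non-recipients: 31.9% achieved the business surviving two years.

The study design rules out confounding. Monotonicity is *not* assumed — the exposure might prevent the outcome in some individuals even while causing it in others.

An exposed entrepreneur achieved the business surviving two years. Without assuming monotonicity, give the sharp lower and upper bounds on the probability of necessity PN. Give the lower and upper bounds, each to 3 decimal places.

0.621 ≤ PN ≤ 0.809

p₁ = 0.842, p₀ = 0.319.
Under exogeneity alone the bounds on PN are max{0,(p₁−p₀)/p₁} ≤ PN ≤ min{1,(1−p₀)/p₁}.
  lower = (p₁ − p₀)/p₁ = 0.523 / 0.842 ≈ 0.6211
  upper = min{1, (1 − p₀)/p₁} = 0.681 / 0.842 ≈ 0.8088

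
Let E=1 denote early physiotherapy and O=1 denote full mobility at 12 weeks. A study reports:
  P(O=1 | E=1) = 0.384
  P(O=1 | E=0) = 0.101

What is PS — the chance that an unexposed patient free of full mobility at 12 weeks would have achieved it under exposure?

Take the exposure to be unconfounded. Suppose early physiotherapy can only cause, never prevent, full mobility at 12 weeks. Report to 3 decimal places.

PS ≈ 0.315

Let p₁ = 0.384, p₀ = 0.101.
Under exogeneity and monotonicity, PS = (p₁ − p₀) / (1 − p₀).
PS = (0.384 − 0.101) / (1 − 0.101) = 0.283 / 0.899 ≈ 0.3148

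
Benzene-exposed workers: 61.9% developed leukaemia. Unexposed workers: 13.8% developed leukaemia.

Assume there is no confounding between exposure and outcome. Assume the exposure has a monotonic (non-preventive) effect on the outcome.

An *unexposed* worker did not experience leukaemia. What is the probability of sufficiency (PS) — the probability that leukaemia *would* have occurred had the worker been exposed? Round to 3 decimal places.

PS ≈ 0.558

p₁ = 0.619, p₀ = 0.138.
Under exogeneity and monotonicity, PS = (p₁ − p₀) / (1 − p₀).
PS = (0.619 − 0.138) / (1 − 0.138) = 0.481 / 0.862 ≈ 0.5580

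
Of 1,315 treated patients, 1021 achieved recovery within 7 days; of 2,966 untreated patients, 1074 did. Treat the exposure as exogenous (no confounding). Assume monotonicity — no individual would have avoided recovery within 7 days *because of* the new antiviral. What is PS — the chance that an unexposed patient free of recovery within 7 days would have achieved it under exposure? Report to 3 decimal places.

p₁ = P(outcome | exposed) = 1021/1315 = 0.77643
p₀ = P(outcome | unexposed) = 1074/2966 = 0.3621
Under exogeneity and monotonicity, PS = (p₁ − p₀) / (1 − p₀).
PS = (0.77643 − 0.3621) / (1 − 0.3621) = 0.41432 / 0.6379 ≈ 0.6495

PS ≈ 0.650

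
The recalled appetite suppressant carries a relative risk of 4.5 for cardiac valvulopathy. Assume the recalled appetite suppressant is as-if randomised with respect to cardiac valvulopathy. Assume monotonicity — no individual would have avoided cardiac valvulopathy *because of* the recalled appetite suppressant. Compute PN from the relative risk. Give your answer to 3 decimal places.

Under exogeneity and monotonicity, PN = (RR − 1) / RR = 1 − 1/RR.
PN = (4.5 − 1) / 4.5 = 3.5 / 4.5 ≈ 0.7778

PN ≈ 0.778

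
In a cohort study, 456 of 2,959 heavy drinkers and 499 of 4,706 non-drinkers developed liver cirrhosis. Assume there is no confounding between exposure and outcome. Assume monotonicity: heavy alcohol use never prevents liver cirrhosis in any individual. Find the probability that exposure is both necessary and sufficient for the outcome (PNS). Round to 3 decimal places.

p₁ = P(outcome | exposed) = 456/2959 = 0.15411
p₀ = P(outcome | unexposed) = 499/4706 = 0.10603
Under exogeneity and monotonicity, PNS = p₁ − p₀.
PNS = 0.15411 − 0.10603 = 0.048071

PNS ≈ 0.048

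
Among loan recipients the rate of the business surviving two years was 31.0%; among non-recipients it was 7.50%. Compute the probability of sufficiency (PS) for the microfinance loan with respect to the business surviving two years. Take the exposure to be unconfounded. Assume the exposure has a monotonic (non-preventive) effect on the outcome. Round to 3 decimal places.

PS ≈ 0.254

p₁ = 0.31, p₀ = 0.075.
Under exogeneity and monotonicity, PS = (p₁ − p₀) / (1 − p₀).
PS = (0.31 − 0.075) / (1 − 0.075) = 0.235 / 0.925 ≈ 0.2541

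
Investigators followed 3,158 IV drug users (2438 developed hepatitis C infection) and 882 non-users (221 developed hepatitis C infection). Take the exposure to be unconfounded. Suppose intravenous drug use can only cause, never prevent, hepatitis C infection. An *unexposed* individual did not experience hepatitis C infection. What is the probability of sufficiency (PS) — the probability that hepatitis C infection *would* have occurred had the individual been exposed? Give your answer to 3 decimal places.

PS ≈ 0.696

p₁ = P(outcome | exposed) = 2438/3158 = 0.77201
p₀ = P(outcome | unexposed) = 221/882 = 0.25057
Under exogeneity and monotonicity, PS = (p₁ − p₀) / (1 − p₀).
PS = (0.77201 − 0.25057) / (1 − 0.25057) = 0.52144 / 0.74943 ≈ 0.6958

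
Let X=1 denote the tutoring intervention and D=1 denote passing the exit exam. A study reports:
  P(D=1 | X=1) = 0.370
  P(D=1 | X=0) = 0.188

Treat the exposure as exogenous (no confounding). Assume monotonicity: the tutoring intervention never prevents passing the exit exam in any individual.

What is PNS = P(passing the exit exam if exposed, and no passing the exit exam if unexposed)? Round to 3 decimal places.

Let p₁ = 0.37, p₀ = 0.188.
Under exogeneity and monotonicity, PNS = p₁ − p₀.
PNS = 0.37 − 0.188 = 0.182

PNS ≈ 0.182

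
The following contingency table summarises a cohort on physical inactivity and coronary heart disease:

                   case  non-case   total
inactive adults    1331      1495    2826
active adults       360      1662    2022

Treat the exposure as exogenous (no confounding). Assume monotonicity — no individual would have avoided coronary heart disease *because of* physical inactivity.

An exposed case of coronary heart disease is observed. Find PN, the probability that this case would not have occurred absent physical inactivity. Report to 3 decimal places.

PN ≈ 0.622

p₁ = P(outcome | exposed) = 1331/2826 = 0.47098
p₀ = P(outcome | unexposed) = 360/2022 = 0.17804
Under exogeneity and monotonicity, PN = (p₁ − p₀) / p₁.
PN = (0.47098 − 0.17804) / 0.47098 = 0.29294 / 0.47098 ≈ 0.6220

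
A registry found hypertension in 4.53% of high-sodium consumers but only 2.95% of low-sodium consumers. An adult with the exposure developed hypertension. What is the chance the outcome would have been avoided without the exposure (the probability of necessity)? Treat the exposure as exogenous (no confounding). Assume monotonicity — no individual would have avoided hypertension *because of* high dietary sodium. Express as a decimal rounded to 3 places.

p₁ = 0.0453, p₀ = 0.0295.
Under exogeneity and monotonicity, PN = (p₁ − p₀) / p₁.
PN = (0.0453 − 0.0295) / 0.0453 = 0.0158 / 0.0453 ≈ 0.3488

PN ≈ 0.349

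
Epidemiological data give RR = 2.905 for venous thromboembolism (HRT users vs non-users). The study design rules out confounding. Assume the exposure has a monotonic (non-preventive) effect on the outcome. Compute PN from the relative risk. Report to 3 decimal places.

Under exogeneity and monotonicity, PN = (RR − 1) / RR = 1 − 1/RR.
PN = (2.905 − 1) / 2.905 = 1.905 / 2.905 ≈ 0.6558

PN ≈ 0.656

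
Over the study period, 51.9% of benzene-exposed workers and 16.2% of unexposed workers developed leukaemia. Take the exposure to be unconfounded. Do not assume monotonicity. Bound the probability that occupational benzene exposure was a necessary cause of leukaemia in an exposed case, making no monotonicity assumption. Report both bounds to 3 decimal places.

0.688 ≤ PN ≤ 1.000

p₁ = 0.519, p₀ = 0.162.
Under exogeneity alone the bounds on PN are max{0,(p₁−p₀)/p₁} ≤ PN ≤ min{1,(1−p₀)/p₁}.
  lower = (p₁ − p₀)/p₁ = 0.357 / 0.519 ≈ 0.6879
  upper = min{1, (1 − p₀)/p₁} = 0.838 / 0.519 ≈ 1.6146 → capped at 1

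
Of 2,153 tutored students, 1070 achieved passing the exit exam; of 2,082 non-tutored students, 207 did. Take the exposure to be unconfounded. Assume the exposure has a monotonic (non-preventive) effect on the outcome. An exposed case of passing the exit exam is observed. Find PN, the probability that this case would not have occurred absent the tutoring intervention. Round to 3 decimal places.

p₁ = P(outcome | exposed) = 1070/2153 = 0.49698
p₀ = P(outcome | unexposed) = 207/2082 = 0.099424
Under exogeneity and monotonicity, PN = (p₁ − p₀) / p₁.
PN = (0.49698 − 0.099424) / 0.49698 = 0.39756 / 0.49698 ≈ 0.7999

PN ≈ 0.800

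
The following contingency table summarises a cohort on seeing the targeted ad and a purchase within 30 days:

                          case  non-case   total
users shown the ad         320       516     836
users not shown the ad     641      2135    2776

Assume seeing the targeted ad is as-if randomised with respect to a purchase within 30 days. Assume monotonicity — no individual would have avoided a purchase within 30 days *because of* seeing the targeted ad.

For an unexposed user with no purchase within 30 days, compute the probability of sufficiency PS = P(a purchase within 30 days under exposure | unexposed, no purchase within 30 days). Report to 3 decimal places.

PS ≈ 0.197

p₁ = P(outcome | exposed) = 320/836 = 0.38278
p₀ = P(outcome | unexposed) = 641/2776 = 0.23091
Under exogeneity and monotonicity, PS = (p₁ − p₀) / (1 − p₀).
PS = (0.38278 − 0.23091) / (1 − 0.23091) = 0.15187 / 0.76909 ≈ 0.1975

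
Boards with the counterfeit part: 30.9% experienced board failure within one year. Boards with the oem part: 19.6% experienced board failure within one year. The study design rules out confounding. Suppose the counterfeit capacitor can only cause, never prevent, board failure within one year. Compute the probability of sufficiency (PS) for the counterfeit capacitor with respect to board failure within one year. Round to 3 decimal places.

PS ≈ 0.141

p₁ = 0.309, p₀ = 0.196.
Under exogeneity and monotonicity, PS = (p₁ − p₀) / (1 − p₀).
PS = (0.309 − 0.196) / (1 − 0.196) = 0.113 / 0.804 ≈ 0.1405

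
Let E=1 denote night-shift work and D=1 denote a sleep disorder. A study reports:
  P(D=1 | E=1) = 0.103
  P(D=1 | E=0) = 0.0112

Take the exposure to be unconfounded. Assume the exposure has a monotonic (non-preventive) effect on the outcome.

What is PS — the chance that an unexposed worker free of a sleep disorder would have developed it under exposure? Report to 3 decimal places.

PS ≈ 0.093

Let p₁ = 0.103, p₀ = 0.0112.
Under exogeneity and monotonicity, PS = (p₁ − p₀) / (1 − p₀).
PS = (0.103 − 0.0112) / (1 − 0.0112) = 0.0918 / 0.9888 ≈ 0.0928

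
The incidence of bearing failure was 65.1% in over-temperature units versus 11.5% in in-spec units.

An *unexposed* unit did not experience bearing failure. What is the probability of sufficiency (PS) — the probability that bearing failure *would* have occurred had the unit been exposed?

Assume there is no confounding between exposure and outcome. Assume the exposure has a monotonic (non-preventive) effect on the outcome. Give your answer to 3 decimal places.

p₁ = 0.651, p₀ = 0.115.
Under exogeneity and monotonicity, PS = (p₁ − p₀) / (1 − p₀).
PS = (0.651 − 0.115) / (1 − 0.115) = 0.536 / 0.885 ≈ 0.6056

PS ≈ 0.606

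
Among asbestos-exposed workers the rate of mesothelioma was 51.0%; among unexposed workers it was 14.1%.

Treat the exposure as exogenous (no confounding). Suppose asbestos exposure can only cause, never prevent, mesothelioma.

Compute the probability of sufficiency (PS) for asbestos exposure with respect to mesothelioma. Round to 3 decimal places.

PS ≈ 0.430

p₁ = 0.51, p₀ = 0.141.
Under exogeneity and monotonicity, PS = (p₁ − p₀) / (1 − p₀).
PS = (0.51 − 0.141) / (1 − 0.141) = 0.369 / 0.859 ≈ 0.4296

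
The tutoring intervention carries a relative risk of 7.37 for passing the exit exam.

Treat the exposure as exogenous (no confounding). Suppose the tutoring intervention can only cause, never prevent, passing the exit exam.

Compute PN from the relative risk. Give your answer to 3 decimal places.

PN ≈ 0.864

Under exogeneity and monotonicity, PN = (RR − 1) / RR = 1 − 1/RR.
PN = (7.37 − 1) / 7.37 = 6.37 / 7.37 ≈ 0.8643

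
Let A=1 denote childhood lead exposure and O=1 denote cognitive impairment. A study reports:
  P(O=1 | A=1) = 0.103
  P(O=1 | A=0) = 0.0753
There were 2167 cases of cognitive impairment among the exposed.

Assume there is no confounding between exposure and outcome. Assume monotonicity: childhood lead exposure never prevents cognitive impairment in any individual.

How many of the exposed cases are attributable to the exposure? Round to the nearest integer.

about 583 cases

Let p₁ = 0.103, p₀ = 0.0753.
PN = (p₁ − p₀)/p₁ = (0.103 − 0.0753) / 0.103 ≈ 0.26893.
Attributable cases ≈ PN × (exposed cases) = 0.26893 × 2167 ≈ 582.78.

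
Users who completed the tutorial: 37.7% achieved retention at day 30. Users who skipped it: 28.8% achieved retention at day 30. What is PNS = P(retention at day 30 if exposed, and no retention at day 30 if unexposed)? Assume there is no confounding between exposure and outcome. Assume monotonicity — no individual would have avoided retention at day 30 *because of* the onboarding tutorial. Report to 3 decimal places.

p₁ = 0.377, p₀ = 0.288.
Under exogeneity and monotonicity, PNS = p₁ − p₀.
PNS = 0.377 − 0.288 = 0.089

PNS ≈ 0.089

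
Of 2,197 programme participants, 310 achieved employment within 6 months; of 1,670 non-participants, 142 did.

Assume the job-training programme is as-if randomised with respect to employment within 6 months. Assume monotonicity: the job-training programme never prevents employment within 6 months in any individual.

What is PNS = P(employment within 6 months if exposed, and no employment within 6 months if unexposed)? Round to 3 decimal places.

PNS ≈ 0.056

p₁ = P(outcome | exposed) = 310/2197 = 0.1411
p₀ = P(outcome | unexposed) = 142/1670 = 0.08503
Under exogeneity and monotonicity, PNS = p₁ − p₀.
PNS = 0.1411 − 0.08503 = 0.056072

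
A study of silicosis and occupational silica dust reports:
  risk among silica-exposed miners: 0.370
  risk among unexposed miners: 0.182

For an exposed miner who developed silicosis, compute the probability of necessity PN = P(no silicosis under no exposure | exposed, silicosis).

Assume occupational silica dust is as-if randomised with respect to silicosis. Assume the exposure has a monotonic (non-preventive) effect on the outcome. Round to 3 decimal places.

PN ≈ 0.508

Let p₁ = 0.37, p₀ = 0.182.
Under exogeneity and monotonicity, PN = (p₁ − p₀) / p₁.
PN = (0.37 − 0.182) / 0.37 = 0.188 / 0.37 ≈ 0.5081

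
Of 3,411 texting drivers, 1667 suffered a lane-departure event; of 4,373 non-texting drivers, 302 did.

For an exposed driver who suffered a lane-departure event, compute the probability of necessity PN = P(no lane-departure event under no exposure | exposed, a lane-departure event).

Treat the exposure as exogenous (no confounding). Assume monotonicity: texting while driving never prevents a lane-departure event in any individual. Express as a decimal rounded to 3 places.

p₁ = P(outcome | exposed) = 1667/3411 = 0.48871
p₀ = P(outcome | unexposed) = 302/4373 = 0.06906
Under exogeneity and monotonicity, PN = (p₁ − p₀) / p₁.
PN = (0.48871 − 0.06906) / 0.48871 = 0.41965 / 0.48871 ≈ 0.8587

PN ≈ 0.859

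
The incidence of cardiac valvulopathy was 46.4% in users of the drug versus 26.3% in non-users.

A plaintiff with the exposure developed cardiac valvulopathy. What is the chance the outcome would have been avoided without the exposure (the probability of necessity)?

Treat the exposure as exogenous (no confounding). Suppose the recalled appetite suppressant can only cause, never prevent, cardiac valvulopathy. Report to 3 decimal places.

PN ≈ 0.433

p₁ = 0.464, p₀ = 0.263.
Under exogeneity and monotonicity, PN = (p₁ − p₀) / p₁.
PN = (0.464 − 0.263) / 0.464 = 0.201 / 0.464 ≈ 0.4332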